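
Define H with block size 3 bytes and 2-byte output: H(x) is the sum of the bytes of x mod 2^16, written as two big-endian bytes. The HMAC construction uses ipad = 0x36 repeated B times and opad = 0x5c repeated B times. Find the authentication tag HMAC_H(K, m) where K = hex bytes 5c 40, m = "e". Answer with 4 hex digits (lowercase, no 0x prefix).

Key hex bytes 5c 40 is 2 bytes ≤ B = 3; zero-pad to 3 bytes: K' = 5c 40 00.
K' ⊕ ipad = 6a 76 36.  K' ⊕ opad = 00 1c 5c.
Inner input = (K'⊕ipad) ∥ m = 6a 76 36 ∥ 65.
Inner hash: sum = 106+118+54+101 = 379 → 01 7b.
Outer input = (K'⊕opad) ∥ inner = 00 1c 5c ∥ 01 7b.
Outer hash (tag): sum = 0+28+92+1+123 = 244 → 00 f4.

00f4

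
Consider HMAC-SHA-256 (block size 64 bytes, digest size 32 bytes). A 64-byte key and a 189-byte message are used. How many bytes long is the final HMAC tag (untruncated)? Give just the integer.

The tag is one SHA-256 digest: 32 bytes.

32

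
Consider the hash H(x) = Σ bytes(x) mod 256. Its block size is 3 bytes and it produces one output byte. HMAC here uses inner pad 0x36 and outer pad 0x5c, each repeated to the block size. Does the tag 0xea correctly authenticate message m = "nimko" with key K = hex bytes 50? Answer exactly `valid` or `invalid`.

Key hex bytes 50 is 1 byte ≤ B = 3; zero-pad to 3 bytes: K' = 50 00 00.
K' ⊕ ipad = 66 36 36; K' ⊕ opad = 0c 5c 5c.
Inner hash: sum = 102+54+54+110+105+109+107+111 = 752; mod 256 = 240 → f0.
Outer hash (recomputed tag): sum = 12+92+92+240 = 436; mod 256 = 180 → b4.
Recomputed tag = b4; claimed = ea → mismatch.

invalid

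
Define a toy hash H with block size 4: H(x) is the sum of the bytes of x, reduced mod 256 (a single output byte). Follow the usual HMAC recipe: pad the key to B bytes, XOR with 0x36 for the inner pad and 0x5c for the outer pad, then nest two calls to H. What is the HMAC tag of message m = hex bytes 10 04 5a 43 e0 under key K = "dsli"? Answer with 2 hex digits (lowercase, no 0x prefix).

Key "dsli" = 64 73 6c 69 is exactly B = 4 bytes: K' = 64 73 6c 69.
K' ⊕ ipad = 52 45 5a 5f.  K' ⊕ opad = 38 2f 30 35.
Inner input = (K'⊕ipad) ∥ m = 52 45 5a 5f ∥ 10 04 5a 43 e0.
Inner hash: sum = 82+69+90+95+16+4+90+67+224 = 737; mod 256 = 225 → e1.
Outer input = (K'⊕opad) ∥ inner = 38 2f 30 35 ∥ e1.
Outer hash (tag): sum = 56+47+48+53+225 = 429; mod 256 = 173 → ad.

ad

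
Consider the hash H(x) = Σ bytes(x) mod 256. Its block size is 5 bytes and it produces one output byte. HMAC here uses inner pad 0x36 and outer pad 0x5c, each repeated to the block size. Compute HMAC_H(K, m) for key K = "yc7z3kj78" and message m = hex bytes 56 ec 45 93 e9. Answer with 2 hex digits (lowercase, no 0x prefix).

Key "yc7z3kj78" = 79 63 37 7a 33 6b 6a 37 38 is 9 bytes > B = 5, so hash it first: H(key) = 04, then zero-pad to 5 bytes: K' = 04 00 00 00 00.
K' ⊕ ipad = 32 36 36 36 36.  K' ⊕ opad = 58 5c 5c 5c 5c.
Inner input = (K'⊕ipad) ∥ m = 32 36 36 36 36 ∥ 56 ec 45 93 e9.
Inner hash: sum = 50+54+54+54+54+86+236+69+147+233 = 1037; mod 256 = 13 → 0d.
Outer input = (K'⊕opad) ∥ inner = 58 5c 5c 5c 5c ∥ 0d.
Outer hash (tag): sum = 88+92+92+92+92+13 = 469; mod 256 = 213 → d5.

d5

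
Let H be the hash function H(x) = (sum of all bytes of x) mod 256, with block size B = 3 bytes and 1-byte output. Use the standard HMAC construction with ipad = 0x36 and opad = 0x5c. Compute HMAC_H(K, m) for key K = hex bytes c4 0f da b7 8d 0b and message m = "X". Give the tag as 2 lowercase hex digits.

e6

Key hex bytes c4 0f da b7 8d 0b is 6 bytes > B = 3, so hash it first: H(key) = fc, then zero-pad to 3 bytes: K' = fc 00 00.
K' ⊕ ipad = ca 36 36.  K' ⊕ opad = a0 5c 5c.
Inner input = (K'⊕ipad) ∥ m = ca 36 36 ∥ 58.
Inner hash: sum = 202+54+54+88 = 398; mod 256 = 142 → 8e.
Outer input = (K'⊕opad) ∥ inner = a0 5c 5c ∥ 8e.
Outer hash (tag): sum = 160+92+92+142 = 486; mod 256 = 230 → e6.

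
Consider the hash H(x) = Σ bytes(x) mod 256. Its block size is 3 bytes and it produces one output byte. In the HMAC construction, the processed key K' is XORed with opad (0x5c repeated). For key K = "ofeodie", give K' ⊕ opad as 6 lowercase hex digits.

875c5c

Key "ofeodie" = 6f 66 65 6f 64 69 65 is 7 bytes > B = 3, so hash it first: H(key) = db, then zero-pad to 3 bytes: K' = db 00 00.
XOR each byte with 0x5c: db⊕5c=87, 00⊕5c=5c, 00⊕5c=5c.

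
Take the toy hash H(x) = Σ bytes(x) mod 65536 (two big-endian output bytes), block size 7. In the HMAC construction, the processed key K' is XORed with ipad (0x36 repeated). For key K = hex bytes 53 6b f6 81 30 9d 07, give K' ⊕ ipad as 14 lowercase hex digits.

Key hex bytes 53 6b f6 81 30 9d 07 is exactly B = 7 bytes: K' = 53 6b f6 81 30 9d 07.
XOR each byte with 0x36: 53⊕36=65, 6b⊕36=5d, f6⊕36=c0, 81⊕36=b7, 30⊕36=06, 9d⊕36=ab, 07⊕36=31.

655dc0b706ab31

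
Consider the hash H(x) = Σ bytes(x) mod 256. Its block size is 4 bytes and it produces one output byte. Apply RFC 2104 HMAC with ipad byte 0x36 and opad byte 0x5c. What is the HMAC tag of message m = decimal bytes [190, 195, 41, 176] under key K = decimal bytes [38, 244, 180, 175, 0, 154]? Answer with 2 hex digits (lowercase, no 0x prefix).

7c

Key decimal bytes [38, 244, 180, 175, 0, 154] = 26 f4 b4 af 00 9a is 6 bytes > B = 4, so hash it first: H(key) = 17, then zero-pad to 4 bytes: K' = 17 00 00 00.
K' ⊕ ipad = 21 36 36 36.  K' ⊕ opad = 4b 5c 5c 5c.
Inner input = (K'⊕ipad) ∥ m = 21 36 36 36 ∥ be c3 29 b0.
Inner hash: sum = 33+54+54+54+190+195+41+176 = 797; mod 256 = 29 → 1d.
Outer input = (K'⊕opad) ∥ inner = 4b 5c 5c 5c ∥ 1d.
Outer hash (tag): sum = 75+92+92+92+29 = 380; mod 256 = 124 → 7c.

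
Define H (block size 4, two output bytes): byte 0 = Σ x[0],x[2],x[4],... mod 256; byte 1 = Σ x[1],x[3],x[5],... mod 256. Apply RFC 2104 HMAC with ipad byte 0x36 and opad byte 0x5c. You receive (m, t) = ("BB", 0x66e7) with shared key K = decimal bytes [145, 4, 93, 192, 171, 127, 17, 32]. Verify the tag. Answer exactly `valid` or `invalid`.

Key decimal bytes [145, 4, 93, 192, 171, 127, 17, 32] = 91 04 5d c0 ab 7f 11 20 is 8 bytes > B = 4, so hash it first: H(key) = aa 63, then zero-pad to 4 bytes: K' = aa 63 00 00.
K' ⊕ ipad = 9c 55 36 36; K' ⊕ opad = f6 3f 5c 5c.
Inner hash: even-index sum = 276 mod 256 = 20; odd-index sum = 205 mod 256 = 205 → 14 cd.
Outer hash (recomputed tag): even-index sum = 358 mod 256 = 102; odd-index sum = 360 mod 256 = 104 → 66 68.
Recomputed tag = 6668; claimed = 66e7 → mismatch.

invalid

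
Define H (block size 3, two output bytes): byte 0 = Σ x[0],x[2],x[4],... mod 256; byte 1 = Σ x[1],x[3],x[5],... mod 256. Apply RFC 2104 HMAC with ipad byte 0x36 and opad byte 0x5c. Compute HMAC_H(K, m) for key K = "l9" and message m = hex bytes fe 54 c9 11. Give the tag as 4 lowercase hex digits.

Key "l9" = 6c 39 is 2 bytes ≤ B = 3; zero-pad to 3 bytes: K' = 6c 39 00.
K' ⊕ ipad = 5a 0f 36.  K' ⊕ opad = 30 65 5c.
Inner input = (K'⊕ipad) ∥ m = 5a 0f 36 ∥ fe 54 c9 11.
Inner hash: even-index sum = 245 mod 256 = 245; odd-index sum = 470 mod 256 = 214 → f5 d6.
Outer input = (K'⊕opad) ∥ inner = 30 65 5c ∥ f5 d6.
Outer hash (tag): even-index sum = 354 mod 256 = 98; odd-index sum = 346 mod 256 = 90 → 62 5a.

625a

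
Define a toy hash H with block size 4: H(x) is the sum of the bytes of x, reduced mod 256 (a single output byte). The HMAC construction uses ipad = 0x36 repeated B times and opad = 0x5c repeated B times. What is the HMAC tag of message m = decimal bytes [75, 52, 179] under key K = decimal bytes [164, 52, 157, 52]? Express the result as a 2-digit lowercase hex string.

fc

Key decimal bytes [164, 52, 157, 52] = a4 34 9d 34 is exactly B = 4 bytes: K' = a4 34 9d 34.
K' ⊕ ipad = 92 02 ab 02.  K' ⊕ opad = f8 68 c1 68.
Inner input = (K'⊕ipad) ∥ m = 92 02 ab 02 ∥ 4b 34 b3.
Inner hash: sum = 146+2+171+2+75+52+179 = 627; mod 256 = 115 → 73.
Outer input = (K'⊕opad) ∥ inner = f8 68 c1 68 ∥ 73.
Outer hash (tag): sum = 248+104+193+104+115 = 764; mod 256 = 252 → fc.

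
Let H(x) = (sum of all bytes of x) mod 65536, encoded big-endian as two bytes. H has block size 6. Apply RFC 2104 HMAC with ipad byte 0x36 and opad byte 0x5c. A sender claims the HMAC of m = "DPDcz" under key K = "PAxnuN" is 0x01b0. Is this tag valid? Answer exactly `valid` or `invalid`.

valid

Key "PAxnuN" = 50 41 78 6e 75 4e is exactly B = 6 bytes: K' = 50 41 78 6e 75 4e.
K' ⊕ ipad = 66 77 4e 58 43 78; K' ⊕ opad = 0c 1d 24 32 29 12.
Inner hash: sum = 102+119+78+88+67+120+68+80+68+99+122 = 1011 → 03 f3.
Outer hash (recomputed tag): sum = 12+29+36+50+41+18+3+243 = 432 → 01 b0.
Recomputed tag = 01b0; claimed = 01b0 → match.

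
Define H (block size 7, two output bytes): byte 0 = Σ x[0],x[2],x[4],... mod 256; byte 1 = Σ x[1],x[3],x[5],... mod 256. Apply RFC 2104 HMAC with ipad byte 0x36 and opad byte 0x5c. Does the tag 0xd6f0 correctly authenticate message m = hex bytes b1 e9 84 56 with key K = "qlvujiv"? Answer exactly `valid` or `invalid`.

Key "qlvujiv" = 71 6c 76 75 6a 69 76 is exactly B = 7 bytes: K' = 71 6c 76 75 6a 69 76.
K' ⊕ ipad = 47 5a 40 43 5c 5f 40; K' ⊕ opad = 2d 30 2a 29 36 35 2a.
Inner hash: even-index sum = 610 mod 256 = 98; odd-index sum = 561 mod 256 = 49 → 62 31.
Outer hash (recomputed tag): even-index sum = 232 mod 256 = 232; odd-index sum = 240 mod 256 = 240 → e8 f0.
Recomputed tag = e8f0; claimed = d6f0 → mismatch.

invalid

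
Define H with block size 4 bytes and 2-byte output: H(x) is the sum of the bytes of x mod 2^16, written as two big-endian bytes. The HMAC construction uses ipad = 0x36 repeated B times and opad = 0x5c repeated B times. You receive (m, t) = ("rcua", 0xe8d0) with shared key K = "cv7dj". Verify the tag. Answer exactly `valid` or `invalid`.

Key "cv7dj" = 63 76 37 64 6a is 5 bytes > B = 4, so hash it first: H(key) = 01 de, then zero-pad to 4 bytes: K' = 01 de 00 00.
K' ⊕ ipad = 37 e8 36 36; K' ⊕ opad = 5d 82 5c 5c.
Inner hash: sum = 55+232+54+54+114+99+117+97 = 822 → 03 36.
Outer hash (recomputed tag): sum = 93+130+92+92+3+54 = 464 → 01 d0.
Recomputed tag = 01d0; claimed = e8d0 → mismatch.

invalid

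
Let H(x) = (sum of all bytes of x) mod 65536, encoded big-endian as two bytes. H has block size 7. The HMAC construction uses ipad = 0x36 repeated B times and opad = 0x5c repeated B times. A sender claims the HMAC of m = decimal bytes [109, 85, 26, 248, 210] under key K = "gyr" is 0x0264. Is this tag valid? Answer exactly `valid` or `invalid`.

valid

Key "gyr" = 67 79 72 is 3 bytes ≤ B = 7; zero-pad to 7 bytes: K' = 67 79 72 00 00 00 00.
K' ⊕ ipad = 51 4f 44 36 36 36 36; K' ⊕ opad = 3b 25 2e 5c 5c 5c 5c.
Inner hash: sum = 81+79+68+54+54+54+54+109+85+26+248+210 = 1122 → 04 62.
Outer hash (recomputed tag): sum = 59+37+46+92+92+92+92+4+98 = 612 → 02 64.
Recomputed tag = 0264; claimed = 0264 → match.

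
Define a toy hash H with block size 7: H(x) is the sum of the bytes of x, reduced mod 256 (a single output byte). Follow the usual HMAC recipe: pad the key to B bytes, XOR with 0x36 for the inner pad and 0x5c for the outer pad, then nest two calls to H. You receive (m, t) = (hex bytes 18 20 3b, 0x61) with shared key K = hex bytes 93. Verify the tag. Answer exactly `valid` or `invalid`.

Key hex bytes 93 is 1 byte ≤ B = 7; zero-pad to 7 bytes: K' = 93 00 00 00 00 00 00.
K' ⊕ ipad = a5 36 36 36 36 36 36; K' ⊕ opad = cf 5c 5c 5c 5c 5c 5c.
Inner hash: sum = 165+54+54+54+54+54+54+24+32+59 = 604; mod 256 = 92 → 5c.
Outer hash (recomputed tag): sum = 207+92+92+92+92+92+92+92 = 851; mod 256 = 83 → 53.
Recomputed tag = 53; claimed = 61 → mismatch.

invalid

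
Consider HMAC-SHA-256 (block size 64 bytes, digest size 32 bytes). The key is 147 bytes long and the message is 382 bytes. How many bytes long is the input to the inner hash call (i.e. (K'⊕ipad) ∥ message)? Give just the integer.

Key is 147 > 64 bytes, so it is hashed to 32 bytes then zero-padded to 64: |K'| = 64.
Inner input = (K'⊕ipad) ∥ m → 64 + 382 = 446 bytes.

446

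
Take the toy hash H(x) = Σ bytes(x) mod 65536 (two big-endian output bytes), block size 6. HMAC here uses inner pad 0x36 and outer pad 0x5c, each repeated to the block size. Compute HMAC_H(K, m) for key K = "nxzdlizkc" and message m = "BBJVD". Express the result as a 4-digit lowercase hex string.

Key "nxzdlizkc" = 6e 78 7a 64 6c 69 7a 6b 63 is 9 bytes > B = 6, so hash it first: H(key) = 03 e1, then zero-pad to 6 bytes: K' = 03 e1 00 00 00 00.
K' ⊕ ipad = 35 d7 36 36 36 36.  K' ⊕ opad = 5f bd 5c 5c 5c 5c.
Inner input = (K'⊕ipad) ∥ m = 35 d7 36 36 36 36 ∥ 42 42 4a 56 44.
Inner hash: sum = 53+215+54+54+54+54+66+66+74+86+68 = 844 → 03 4c.
Outer input = (K'⊕opad) ∥ inner = 5f bd 5c 5c 5c 5c ∥ 03 4c.
Outer hash (tag): sum = 95+189+92+92+92+92+3+76 = 731 → 02 db.

02db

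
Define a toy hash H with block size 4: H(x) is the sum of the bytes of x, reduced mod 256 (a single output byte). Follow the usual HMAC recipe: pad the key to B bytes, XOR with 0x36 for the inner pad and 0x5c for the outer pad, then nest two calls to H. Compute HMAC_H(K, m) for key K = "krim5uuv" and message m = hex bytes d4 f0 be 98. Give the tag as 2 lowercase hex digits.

62

Key "krim5uuv" = 6b 72 69 6d 35 75 75 76 is 8 bytes > B = 4, so hash it first: H(key) = 48, then zero-pad to 4 bytes: K' = 48 00 00 00.
K' ⊕ ipad = 7e 36 36 36.  K' ⊕ opad = 14 5c 5c 5c.
Inner input = (K'⊕ipad) ∥ m = 7e 36 36 36 ∥ d4 f0 be 98.
Inner hash: sum = 126+54+54+54+212+240+190+152 = 1082; mod 256 = 58 → 3a.
Outer input = (K'⊕opad) ∥ inner = 14 5c 5c 5c ∥ 3a.
Outer hash (tag): sum = 20+92+92+92+58 = 354; mod 256 = 98 → 62.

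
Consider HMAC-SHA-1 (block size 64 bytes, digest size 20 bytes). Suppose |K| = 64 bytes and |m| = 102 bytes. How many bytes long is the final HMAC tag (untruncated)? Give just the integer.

The tag is one SHA-1 digest: 20 bytes.

20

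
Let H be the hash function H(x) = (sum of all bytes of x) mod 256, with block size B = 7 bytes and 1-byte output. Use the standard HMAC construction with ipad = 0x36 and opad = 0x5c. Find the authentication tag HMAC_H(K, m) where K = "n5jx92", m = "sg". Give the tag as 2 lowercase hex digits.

Key "n5jx92" = 6e 35 6a 78 39 32 is 6 bytes ≤ B = 7; zero-pad to 7 bytes: K' = 6e 35 6a 78 39 32 00.
K' ⊕ ipad = 58 03 5c 4e 0f 04 36.  K' ⊕ opad = 32 69 36 24 65 6e 5c.
Inner input = (K'⊕ipad) ∥ m = 58 03 5c 4e 0f 04 36 ∥ 73 67.
Inner hash: sum = 88+3+92+78+15+4+54+115+103 = 552; mod 256 = 40 → 28.
Outer input = (K'⊕opad) ∥ inner = 32 69 36 24 65 6e 5c ∥ 28.
Outer hash (tag): sum = 50+105+54+36+101+110+92+40 = 588; mod 256 = 76 → 4c.

4c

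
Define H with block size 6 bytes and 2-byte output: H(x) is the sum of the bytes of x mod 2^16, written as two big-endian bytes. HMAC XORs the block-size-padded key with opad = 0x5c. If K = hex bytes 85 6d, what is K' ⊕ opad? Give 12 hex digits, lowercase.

Key hex bytes 85 6d is 2 bytes ≤ B = 6; zero-pad to 6 bytes: K' = 85 6d 00 00 00 00.
XOR each byte with 0x5c: 85⊕5c=d9, 6d⊕5c=31, 00⊕5c=5c, 00⊕5c=5c, 00⊕5c=5c, 00⊕5c=5c.

d9315c5c5c5c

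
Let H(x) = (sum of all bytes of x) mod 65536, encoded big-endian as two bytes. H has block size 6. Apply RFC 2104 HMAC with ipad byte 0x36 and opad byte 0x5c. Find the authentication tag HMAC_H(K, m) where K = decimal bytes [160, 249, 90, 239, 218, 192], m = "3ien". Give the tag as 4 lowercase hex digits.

Key decimal bytes [160, 249, 90, 239, 218, 192] = a0 f9 5a ef da c0 is exactly B = 6 bytes: K' = a0 f9 5a ef da c0.
K' ⊕ ipad = 96 cf 6c d9 ec f6.  K' ⊕ opad = fc a5 06 b3 86 9c.
Inner input = (K'⊕ipad) ∥ m = 96 cf 6c d9 ec f6 ∥ 33 69 65 6e.
Inner hash: sum = 150+207+108+217+236+246+51+105+101+110 = 1531 → 05 fb.
Outer input = (K'⊕opad) ∥ inner = fc a5 06 b3 86 9c ∥ 05 fb.
Outer hash (tag): sum = 252+165+6+179+134+156+5+251 = 1148 → 04 7c.

047c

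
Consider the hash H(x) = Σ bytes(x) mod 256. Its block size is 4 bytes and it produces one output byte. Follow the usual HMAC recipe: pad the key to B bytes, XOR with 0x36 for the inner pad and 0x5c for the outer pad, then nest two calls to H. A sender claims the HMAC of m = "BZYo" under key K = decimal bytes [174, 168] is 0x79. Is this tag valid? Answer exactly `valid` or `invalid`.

Key decimal bytes [174, 168] = ae a8 is 2 bytes ≤ B = 4; zero-pad to 4 bytes: K' = ae a8 00 00.
K' ⊕ ipad = 98 9e 36 36; K' ⊕ opad = f2 f4 5c 5c.
Inner hash: sum = 152+158+54+54+66+90+89+111 = 774; mod 256 = 6 → 06.
Outer hash (recomputed tag): sum = 242+244+92+92+6 = 676; mod 256 = 164 → a4.
Recomputed tag = a4; claimed = 79 → mismatch.

invalid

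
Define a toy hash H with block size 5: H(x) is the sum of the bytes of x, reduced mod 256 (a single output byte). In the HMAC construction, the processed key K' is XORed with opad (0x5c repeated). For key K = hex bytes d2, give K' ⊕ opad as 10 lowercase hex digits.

Key hex bytes d2 is 1 byte ≤ B = 5; zero-pad to 5 bytes: K' = d2 00 00 00 00.
XOR each byte with 0x5c: d2⊕5c=8e, 00⊕5c=5c, 00⊕5c=5c, 00⊕5c=5c, 00⊕5c=5c.

8e5c5c5c5c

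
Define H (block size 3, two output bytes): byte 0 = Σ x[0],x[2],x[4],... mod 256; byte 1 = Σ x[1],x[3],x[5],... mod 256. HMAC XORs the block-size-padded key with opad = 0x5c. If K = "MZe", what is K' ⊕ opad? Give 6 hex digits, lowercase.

110639

Key "MZe" = 4d 5a 65 is exactly B = 3 bytes: K' = 4d 5a 65.
XOR each byte with 0x5c: 4d⊕5c=11, 5a⊕5c=06, 65⊕5c=39.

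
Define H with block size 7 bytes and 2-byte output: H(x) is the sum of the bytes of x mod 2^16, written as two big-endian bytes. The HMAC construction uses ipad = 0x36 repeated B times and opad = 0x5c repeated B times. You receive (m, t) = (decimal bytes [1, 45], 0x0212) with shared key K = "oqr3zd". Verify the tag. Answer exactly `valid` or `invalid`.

Key "oqr3zd" = 6f 71 72 33 7a 64 is 6 bytes ≤ B = 7; zero-pad to 7 bytes: K' = 6f 71 72 33 7a 64 00.
K' ⊕ ipad = 59 47 44 05 4c 52 36; K' ⊕ opad = 33 2d 2e 6f 26 38 5c.
Inner hash: sum = 89+71+68+5+76+82+54+1+45 = 491 → 01 eb.
Outer hash (recomputed tag): sum = 51+45+46+111+38+56+92+1+235 = 675 → 02 a3.
Recomputed tag = 02a3; claimed = 0212 → mismatch.

invalid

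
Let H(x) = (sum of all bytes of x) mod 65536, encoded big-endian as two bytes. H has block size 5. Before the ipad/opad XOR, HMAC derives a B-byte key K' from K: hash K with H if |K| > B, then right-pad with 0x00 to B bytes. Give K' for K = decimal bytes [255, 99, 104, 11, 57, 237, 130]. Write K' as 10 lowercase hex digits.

037d000000

|K| = 7 > B = 5, so first hash the key.
H(K): sum = 255+99+104+11+57+237+130 = 893 → 03 7d.
Zero-pad H(K) = 03 7d to 5 bytes: K' = 03 7d 00 00 00.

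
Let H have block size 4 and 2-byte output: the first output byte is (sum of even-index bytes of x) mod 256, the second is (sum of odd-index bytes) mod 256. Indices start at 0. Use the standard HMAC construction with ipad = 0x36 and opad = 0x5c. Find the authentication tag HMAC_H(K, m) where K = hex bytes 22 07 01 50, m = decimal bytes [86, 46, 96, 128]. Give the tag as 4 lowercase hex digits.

Key hex bytes 22 07 01 50 is exactly B = 4 bytes: K' = 22 07 01 50.
K' ⊕ ipad = 14 31 37 66.  K' ⊕ opad = 7e 5b 5d 0c.
Inner input = (K'⊕ipad) ∥ m = 14 31 37 66 ∥ 56 2e 60 80.
Inner hash: even-index sum = 257 mod 256 = 1; odd-index sum = 325 mod 256 = 69 → 01 45.
Outer input = (K'⊕opad) ∥ inner = 7e 5b 5d 0c ∥ 01 45.
Outer hash (tag): even-index sum = 220 mod 256 = 220; odd-index sum = 172 mod 256 = 172 → dc ac.

dcac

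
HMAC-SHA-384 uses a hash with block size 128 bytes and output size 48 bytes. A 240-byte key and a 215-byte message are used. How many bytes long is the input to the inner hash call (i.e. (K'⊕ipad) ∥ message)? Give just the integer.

343

Key is 240 > 128 bytes, so it is hashed to 48 bytes then zero-padded to 128: |K'| = 128.
Inner input = (K'⊕ipad) ∥ m → 128 + 215 = 343 bytes.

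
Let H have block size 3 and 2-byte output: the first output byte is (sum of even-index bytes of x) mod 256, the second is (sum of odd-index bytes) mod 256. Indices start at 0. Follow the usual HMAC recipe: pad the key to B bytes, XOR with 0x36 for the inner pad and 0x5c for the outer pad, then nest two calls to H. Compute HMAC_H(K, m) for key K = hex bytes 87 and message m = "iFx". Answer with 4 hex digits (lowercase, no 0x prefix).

4e89

Key hex bytes 87 is 1 byte ≤ B = 3; zero-pad to 3 bytes: K' = 87 00 00.
K' ⊕ ipad = b1 36 36.  K' ⊕ opad = db 5c 5c.
Inner input = (K'⊕ipad) ∥ m = b1 36 36 ∥ 69 46 78.
Inner hash: even-index sum = 301 mod 256 = 45; odd-index sum = 279 mod 256 = 23 → 2d 17.
Outer input = (K'⊕opad) ∥ inner = db 5c 5c ∥ 2d 17.
Outer hash (tag): even-index sum = 334 mod 256 = 78; odd-index sum = 137 mod 256 = 137 → 4e 89.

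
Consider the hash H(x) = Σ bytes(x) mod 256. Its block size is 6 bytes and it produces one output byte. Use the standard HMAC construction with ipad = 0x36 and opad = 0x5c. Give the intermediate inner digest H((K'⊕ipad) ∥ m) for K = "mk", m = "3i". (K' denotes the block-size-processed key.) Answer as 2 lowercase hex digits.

Key "mk" = 6d 6b is 2 bytes ≤ B = 6; zero-pad to 6 bytes: K' = 6d 6b 00 00 00 00.
K' ⊕ ipad = 5b 5d 36 36 36 36.
Inner input = 5b 5d 36 36 36 36 ∥ 33 69.
Inner hash: sum = 91+93+54+54+54+54+51+105 = 556; mod 256 = 44 → 2c.

2c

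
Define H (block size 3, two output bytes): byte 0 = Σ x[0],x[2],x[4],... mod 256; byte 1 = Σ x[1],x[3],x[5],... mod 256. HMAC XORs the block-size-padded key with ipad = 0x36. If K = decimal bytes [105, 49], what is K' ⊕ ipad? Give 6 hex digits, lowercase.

5f0736

Key decimal bytes [105, 49] = 69 31 is 2 bytes ≤ B = 3; zero-pad to 3 bytes: K' = 69 31 00.
XOR each byte with 0x36: 69⊕36=5f, 31⊕36=07, 00⊕36=36.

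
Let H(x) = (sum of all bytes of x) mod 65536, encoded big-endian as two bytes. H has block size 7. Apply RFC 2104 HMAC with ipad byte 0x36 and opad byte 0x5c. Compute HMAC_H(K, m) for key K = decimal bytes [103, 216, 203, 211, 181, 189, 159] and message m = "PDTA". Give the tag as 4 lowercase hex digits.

0479

Key decimal bytes [103, 216, 203, 211, 181, 189, 159] = 67 d8 cb d3 b5 bd 9f is exactly B = 7 bytes: K' = 67 d8 cb d3 b5 bd 9f.
K' ⊕ ipad = 51 ee fd e5 83 8b a9.  K' ⊕ opad = 3b 84 97 8f e9 e1 c3.
Inner input = (K'⊕ipad) ∥ m = 51 ee fd e5 83 8b a9 ∥ 50 44 54 41.
Inner hash: sum = 81+238+253+229+131+139+169+80+68+84+65 = 1537 → 06 01.
Outer input = (K'⊕opad) ∥ inner = 3b 84 97 8f e9 e1 c3 ∥ 06 01.
Outer hash (tag): sum = 59+132+151+143+233+225+195+6+1 = 1145 → 04 79.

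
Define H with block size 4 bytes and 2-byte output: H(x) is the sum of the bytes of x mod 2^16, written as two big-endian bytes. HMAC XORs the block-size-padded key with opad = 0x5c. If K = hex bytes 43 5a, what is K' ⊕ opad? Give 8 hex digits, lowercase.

1f065c5c

Key hex bytes 43 5a is 2 bytes ≤ B = 4; zero-pad to 4 bytes: K' = 43 5a 00 00.
XOR each byte with 0x5c: 43⊕5c=1f, 5a⊕5c=06, 00⊕5c=5c, 00⊕5c=5c.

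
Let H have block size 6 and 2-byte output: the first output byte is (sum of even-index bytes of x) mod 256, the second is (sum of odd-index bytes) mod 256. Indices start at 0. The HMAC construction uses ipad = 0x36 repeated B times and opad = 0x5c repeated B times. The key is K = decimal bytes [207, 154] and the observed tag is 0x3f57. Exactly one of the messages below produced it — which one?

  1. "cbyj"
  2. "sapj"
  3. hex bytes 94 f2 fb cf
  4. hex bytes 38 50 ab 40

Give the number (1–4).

Key decimal bytes [207, 154] = cf 9a is 2 bytes ≤ B = 6; zero-pad to 6 bytes: K' = cf 9a 00 00 00 00.
K' ⊕ ipad = f9 ac 36 36 36 36; K' ⊕ opad = 93 c6 5c 5c 5c 5c.
m1: inner = H(f9 ac 36 36 36 36 63 62 79 6a) = 41 e4; tag = H(93 c6 5c 5c 5c 5c 41 e4) = 8c62
m2: inner = H(f9 ac 36 36 36 36 73 61 70 6a) = 48 e3; tag = H(93 c6 5c 5c 5c 5c 48 e3) = 9361
m3: inner = H(f9 ac 36 36 36 36 94 f2 fb cf) = f4 d9; tag = H(93 c6 5c 5c 5c 5c f4 d9) = 3f57 ← matches
m4: inner = H(f9 ac 36 36 36 36 38 50 ab 40) = 48 a8; tag = H(93 c6 5c 5c 5c 5c 48 a8) = 9326

3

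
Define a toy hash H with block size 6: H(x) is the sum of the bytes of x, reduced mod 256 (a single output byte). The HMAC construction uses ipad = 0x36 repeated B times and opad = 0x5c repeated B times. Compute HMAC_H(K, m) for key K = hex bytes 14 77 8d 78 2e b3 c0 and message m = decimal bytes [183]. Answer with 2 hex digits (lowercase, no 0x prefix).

Key hex bytes 14 77 8d 78 2e b3 c0 is 7 bytes > B = 6, so hash it first: H(key) = 31, then zero-pad to 6 bytes: K' = 31 00 00 00 00 00.
K' ⊕ ipad = 07 36 36 36 36 36.  K' ⊕ opad = 6d 5c 5c 5c 5c 5c.
Inner input = (K'⊕ipad) ∥ m = 07 36 36 36 36 36 ∥ b7.
Inner hash: sum = 7+54+54+54+54+54+183 = 460; mod 256 = 204 → cc.
Outer input = (K'⊕opad) ∥ inner = 6d 5c 5c 5c 5c 5c ∥ cc.
Outer hash (tag): sum = 109+92+92+92+92+92+204 = 773; mod 256 = 5 → 05.

05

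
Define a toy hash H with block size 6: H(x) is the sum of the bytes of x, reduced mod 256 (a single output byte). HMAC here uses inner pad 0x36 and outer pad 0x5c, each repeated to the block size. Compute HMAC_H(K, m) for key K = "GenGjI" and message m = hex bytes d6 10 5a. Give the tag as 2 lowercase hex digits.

94

Key "GenGjI" = 47 65 6e 47 6a 49 is exactly B = 6 bytes: K' = 47 65 6e 47 6a 49.
K' ⊕ ipad = 71 53 58 71 5c 7f.  K' ⊕ opad = 1b 39 32 1b 36 15.
Inner input = (K'⊕ipad) ∥ m = 71 53 58 71 5c 7f ∥ d6 10 5a.
Inner hash: sum = 113+83+88+113+92+127+214+16+90 = 936; mod 256 = 168 → a8.
Outer input = (K'⊕opad) ∥ inner = 1b 39 32 1b 36 15 ∥ a8.
Outer hash (tag): sum = 27+57+50+27+54+21+168 = 404; mod 256 = 148 → 94.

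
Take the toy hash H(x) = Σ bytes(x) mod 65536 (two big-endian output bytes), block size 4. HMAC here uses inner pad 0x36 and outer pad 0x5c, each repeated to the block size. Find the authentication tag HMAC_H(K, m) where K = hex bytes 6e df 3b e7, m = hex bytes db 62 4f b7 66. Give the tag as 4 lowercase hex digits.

Key hex bytes 6e df 3b e7 is exactly B = 4 bytes: K' = 6e df 3b e7.
K' ⊕ ipad = 58 e9 0d d1.  K' ⊕ opad = 32 83 67 bb.
Inner input = (K'⊕ipad) ∥ m = 58 e9 0d d1 ∥ db 62 4f b7 66.
Inner hash: sum = 88+233+13+209+219+98+79+183+102 = 1224 → 04 c8.
Outer input = (K'⊕opad) ∥ inner = 32 83 67 bb ∥ 04 c8.
Outer hash (tag): sum = 50+131+103+187+4+200 = 675 → 02 a3.

02a3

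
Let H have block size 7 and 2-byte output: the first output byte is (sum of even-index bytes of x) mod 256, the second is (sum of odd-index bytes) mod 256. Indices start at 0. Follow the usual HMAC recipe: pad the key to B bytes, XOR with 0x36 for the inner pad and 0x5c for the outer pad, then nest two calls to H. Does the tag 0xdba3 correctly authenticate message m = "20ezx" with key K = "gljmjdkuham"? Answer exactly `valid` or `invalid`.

invalid

Key "gljmjdkuham" = 67 6c 6a 6d 6a 64 6b 75 68 61 6d is 11 bytes > B = 7, so hash it first: H(key) = 7b 13, then zero-pad to 7 bytes: K' = 7b 13 00 00 00 00 00.
K' ⊕ ipad = 4d 25 36 36 36 36 36; K' ⊕ opad = 27 4f 5c 5c 5c 5c 5c.
Inner hash: even-index sum = 409 mod 256 = 153; odd-index sum = 416 mod 256 = 160 → 99 a0.
Outer hash (recomputed tag): even-index sum = 475 mod 256 = 219; odd-index sum = 416 mod 256 = 160 → db a0.
Recomputed tag = dba0; claimed = dba3 → mismatch.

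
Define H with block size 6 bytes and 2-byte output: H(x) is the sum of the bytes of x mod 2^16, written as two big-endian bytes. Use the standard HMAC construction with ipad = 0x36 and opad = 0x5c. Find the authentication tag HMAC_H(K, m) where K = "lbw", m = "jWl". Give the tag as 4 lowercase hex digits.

026d

Key "lbw" = 6c 62 77 is 3 bytes ≤ B = 6; zero-pad to 6 bytes: K' = 6c 62 77 00 00 00.
K' ⊕ ipad = 5a 54 41 36 36 36.  K' ⊕ opad = 30 3e 2b 5c 5c 5c.
Inner input = (K'⊕ipad) ∥ m = 5a 54 41 36 36 36 ∥ 6a 57 6c.
Inner hash: sum = 90+84+65+54+54+54+106+87+108 = 702 → 02 be.
Outer input = (K'⊕opad) ∥ inner = 30 3e 2b 5c 5c 5c ∥ 02 be.
Outer hash (tag): sum = 48+62+43+92+92+92+2+190 = 621 → 02 6d.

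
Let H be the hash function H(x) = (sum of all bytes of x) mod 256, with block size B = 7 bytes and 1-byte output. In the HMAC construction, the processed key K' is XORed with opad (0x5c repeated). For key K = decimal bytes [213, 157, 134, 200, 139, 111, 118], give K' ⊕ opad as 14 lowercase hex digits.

89c1da94d7332a

Key decimal bytes [213, 157, 134, 200, 139, 111, 118] = d5 9d 86 c8 8b 6f 76 is exactly B = 7 bytes: K' = d5 9d 86 c8 8b 6f 76.
XOR each byte with 0x5c: d5⊕5c=89, 9d⊕5c=c1, 86⊕5c=da, c8⊕5c=94, 8b⊕5c=d7, 6f⊕5c=33, 76⊕5c=2a.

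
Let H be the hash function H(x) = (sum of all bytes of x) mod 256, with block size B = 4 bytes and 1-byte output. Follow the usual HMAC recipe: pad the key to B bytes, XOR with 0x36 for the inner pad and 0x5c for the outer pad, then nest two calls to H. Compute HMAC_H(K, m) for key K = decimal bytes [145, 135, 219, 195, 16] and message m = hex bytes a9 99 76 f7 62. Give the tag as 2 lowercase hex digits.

Key decimal bytes [145, 135, 219, 195, 16] = 91 87 db c3 10 is 5 bytes > B = 4, so hash it first: H(key) = c6, then zero-pad to 4 bytes: K' = c6 00 00 00.
K' ⊕ ipad = f0 36 36 36.  K' ⊕ opad = 9a 5c 5c 5c.
Inner input = (K'⊕ipad) ∥ m = f0 36 36 36 ∥ a9 99 76 f7 62.
Inner hash: sum = 240+54+54+54+169+153+118+247+98 = 1187; mod 256 = 163 → a3.
Outer input = (K'⊕opad) ∥ inner = 9a 5c 5c 5c ∥ a3.
Outer hash (tag): sum = 154+92+92+92+163 = 593; mod 256 = 81 → 51.

51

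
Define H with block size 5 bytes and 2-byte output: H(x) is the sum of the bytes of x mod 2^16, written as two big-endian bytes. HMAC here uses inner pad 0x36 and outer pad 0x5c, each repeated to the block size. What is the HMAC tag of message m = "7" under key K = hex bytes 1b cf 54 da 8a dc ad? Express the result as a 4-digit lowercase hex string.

Key hex bytes 1b cf 54 da 8a dc ad is 7 bytes > B = 5, so hash it first: H(key) = 04 2b, then zero-pad to 5 bytes: K' = 04 2b 00 00 00.
K' ⊕ ipad = 32 1d 36 36 36.  K' ⊕ opad = 58 77 5c 5c 5c.
Inner input = (K'⊕ipad) ∥ m = 32 1d 36 36 36 ∥ 37.
Inner hash: sum = 50+29+54+54+54+55 = 296 → 01 28.
Outer input = (K'⊕opad) ∥ inner = 58 77 5c 5c 5c ∥ 01 28.
Outer hash (tag): sum = 88+119+92+92+92+1+40 = 524 → 02 0c.

020c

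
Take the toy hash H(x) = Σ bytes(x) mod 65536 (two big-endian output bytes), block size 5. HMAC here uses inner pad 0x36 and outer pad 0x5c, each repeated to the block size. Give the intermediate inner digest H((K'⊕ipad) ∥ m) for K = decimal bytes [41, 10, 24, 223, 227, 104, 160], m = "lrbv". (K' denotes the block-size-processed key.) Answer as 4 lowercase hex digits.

Key decimal bytes [41, 10, 24, 223, 227, 104, 160] = 29 0a 18 df e3 68 a0 is 7 bytes > B = 5, so hash it first: H(key) = 03 15, then zero-pad to 5 bytes: K' = 03 15 00 00 00.
K' ⊕ ipad = 35 23 36 36 36.
Inner input = 35 23 36 36 36 ∥ 6c 72 62 76.
Inner hash: sum = 53+35+54+54+54+108+114+98+118 = 688 → 02 b0.

02b0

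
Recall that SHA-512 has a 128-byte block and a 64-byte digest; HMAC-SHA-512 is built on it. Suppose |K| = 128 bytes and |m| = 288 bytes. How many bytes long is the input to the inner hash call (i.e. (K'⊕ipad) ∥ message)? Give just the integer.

Key is 128 ≤ 128 bytes, zero-padded: |K'| = 128.
Inner input = (K'⊕ipad) ∥ m → 128 + 288 = 416 bytes.

416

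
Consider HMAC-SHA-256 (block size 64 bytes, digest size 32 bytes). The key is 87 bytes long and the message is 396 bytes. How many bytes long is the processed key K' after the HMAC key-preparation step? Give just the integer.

64

Key is 87 > 64 bytes, so it is hashed to 32 bytes then zero-padded to 64: |K'| = 64.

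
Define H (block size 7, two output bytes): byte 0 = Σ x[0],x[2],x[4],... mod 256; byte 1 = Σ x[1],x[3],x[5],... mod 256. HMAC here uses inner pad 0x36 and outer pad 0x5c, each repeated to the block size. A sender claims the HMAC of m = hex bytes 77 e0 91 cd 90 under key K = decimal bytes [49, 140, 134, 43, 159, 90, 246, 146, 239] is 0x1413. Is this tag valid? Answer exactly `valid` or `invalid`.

valid

Key decimal bytes [49, 140, 134, 43, 159, 90, 246, 146, 239] = 31 8c 86 2b 9f 5a f6 92 ef is 9 bytes > B = 7, so hash it first: H(key) = 3b a3, then zero-pad to 7 bytes: K' = 3b a3 00 00 00 00 00.
K' ⊕ ipad = 0d 95 36 36 36 36 36; K' ⊕ opad = 67 ff 5c 5c 5c 5c 5c.
Inner hash: even-index sum = 604 mod 256 = 92; odd-index sum = 665 mod 256 = 153 → 5c 99.
Outer hash (recomputed tag): even-index sum = 532 mod 256 = 20; odd-index sum = 531 mod 256 = 19 → 14 13.
Recomputed tag = 1413; claimed = 1413 → match.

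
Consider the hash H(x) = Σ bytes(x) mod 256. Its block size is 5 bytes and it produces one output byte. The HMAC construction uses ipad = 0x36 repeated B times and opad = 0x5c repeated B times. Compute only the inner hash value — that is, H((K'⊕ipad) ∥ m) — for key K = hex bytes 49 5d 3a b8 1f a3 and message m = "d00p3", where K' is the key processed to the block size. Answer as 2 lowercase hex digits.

ab

Key hex bytes 49 5d 3a b8 1f a3 is 6 bytes > B = 5, so hash it first: H(key) = 5a, then zero-pad to 5 bytes: K' = 5a 00 00 00 00.
K' ⊕ ipad = 6c 36 36 36 36.
Inner input = 6c 36 36 36 36 ∥ 64 30 30 70 33.
Inner hash: sum = 108+54+54+54+54+100+48+48+112+51 = 683; mod 256 = 171 → ab.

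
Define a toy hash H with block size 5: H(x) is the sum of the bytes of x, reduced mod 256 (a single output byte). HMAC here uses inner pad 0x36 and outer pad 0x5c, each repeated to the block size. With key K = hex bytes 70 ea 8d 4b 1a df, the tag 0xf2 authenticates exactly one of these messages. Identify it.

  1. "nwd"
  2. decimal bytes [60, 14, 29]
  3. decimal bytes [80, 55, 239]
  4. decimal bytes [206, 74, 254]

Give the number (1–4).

Key hex bytes 70 ea 8d 4b 1a df is 6 bytes > B = 5, so hash it first: H(key) = 2b, then zero-pad to 5 bytes: K' = 2b 00 00 00 00.
K' ⊕ ipad = 1d 36 36 36 36; K' ⊕ opad = 77 5c 5c 5c 5c.
m1: inner = H(1d 36 36 36 36 6e 77 64) = 3e; tag = H(77 5c 5c 5c 5c 3e) = 25
m2: inner = H(1d 36 36 36 36 3c 0e 1d) = 5c; tag = H(77 5c 5c 5c 5c 5c) = 43
m3: inner = H(1d 36 36 36 36 50 37 ef) = 6b; tag = H(77 5c 5c 5c 5c 6b) = 52
m4: inner = H(1d 36 36 36 36 ce 4a fe) = 0b; tag = H(77 5c 5c 5c 5c 0b) = f2 ← matches

4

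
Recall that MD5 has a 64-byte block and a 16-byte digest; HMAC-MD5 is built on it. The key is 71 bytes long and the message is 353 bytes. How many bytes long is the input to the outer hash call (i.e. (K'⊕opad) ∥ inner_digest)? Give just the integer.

Key is 71 > 64 bytes, so it is hashed to 16 bytes then zero-padded to 64: |K'| = 64.
Outer input = (K'⊕opad) ∥ H(inner) → 64 + 16 = 80 bytes.

80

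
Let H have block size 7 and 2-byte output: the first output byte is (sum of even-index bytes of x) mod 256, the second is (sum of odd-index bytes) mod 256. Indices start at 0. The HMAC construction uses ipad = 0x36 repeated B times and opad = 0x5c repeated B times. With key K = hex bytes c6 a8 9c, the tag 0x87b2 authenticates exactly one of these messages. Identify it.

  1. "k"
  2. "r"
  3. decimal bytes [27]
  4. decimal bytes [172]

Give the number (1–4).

1

Key hex bytes c6 a8 9c is 3 bytes ≤ B = 7; zero-pad to 7 bytes: K' = c6 a8 9c 00 00 00 00.
K' ⊕ ipad = f0 9e aa 36 36 36 36; K' ⊕ opad = 9a f4 c0 5c 5c 5c 5c.
m1: inner = H(f0 9e aa 36 36 36 36 6b) = 06 75; tag = H(9a f4 c0 5c 5c 5c 5c 06 75) = 87b2 ← matches
m2: inner = H(f0 9e aa 36 36 36 36 72) = 06 7c; tag = H(9a f4 c0 5c 5c 5c 5c 06 7c) = 8eb2
m3: inner = H(f0 9e aa 36 36 36 36 1b) = 06 25; tag = H(9a f4 c0 5c 5c 5c 5c 06 25) = 37b2
m4: inner = H(f0 9e aa 36 36 36 36 ac) = 06 b6; tag = H(9a f4 c0 5c 5c 5c 5c 06 b6) = c8b2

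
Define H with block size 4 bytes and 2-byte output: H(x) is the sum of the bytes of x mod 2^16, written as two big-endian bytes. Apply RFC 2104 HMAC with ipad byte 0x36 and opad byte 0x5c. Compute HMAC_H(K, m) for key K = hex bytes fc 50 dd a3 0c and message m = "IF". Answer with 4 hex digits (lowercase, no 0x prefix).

Key hex bytes fc 50 dd a3 0c is 5 bytes > B = 4, so hash it first: H(key) = 02 d8, then zero-pad to 4 bytes: K' = 02 d8 00 00.
K' ⊕ ipad = 34 ee 36 36.  K' ⊕ opad = 5e 84 5c 5c.
Inner input = (K'⊕ipad) ∥ m = 34 ee 36 36 ∥ 49 46.
Inner hash: sum = 52+238+54+54+73+70 = 541 → 02 1d.
Outer input = (K'⊕opad) ∥ inner = 5e 84 5c 5c ∥ 02 1d.
Outer hash (tag): sum = 94+132+92+92+2+29 = 441 → 01 b9.

01b9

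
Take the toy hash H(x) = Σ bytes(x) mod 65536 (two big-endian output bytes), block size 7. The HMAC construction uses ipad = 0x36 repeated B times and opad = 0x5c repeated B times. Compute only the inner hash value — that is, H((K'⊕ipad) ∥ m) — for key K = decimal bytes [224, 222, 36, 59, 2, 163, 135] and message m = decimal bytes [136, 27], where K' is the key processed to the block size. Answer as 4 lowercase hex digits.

03fa

Key decimal bytes [224, 222, 36, 59, 2, 163, 135] = e0 de 24 3b 02 a3 87 is exactly B = 7 bytes: K' = e0 de 24 3b 02 a3 87.
K' ⊕ ipad = d6 e8 12 0d 34 95 b1.
Inner input = d6 e8 12 0d 34 95 b1 ∥ 88 1b.
Inner hash: sum = 214+232+18+13+52+149+177+136+27 = 1018 → 03 fa.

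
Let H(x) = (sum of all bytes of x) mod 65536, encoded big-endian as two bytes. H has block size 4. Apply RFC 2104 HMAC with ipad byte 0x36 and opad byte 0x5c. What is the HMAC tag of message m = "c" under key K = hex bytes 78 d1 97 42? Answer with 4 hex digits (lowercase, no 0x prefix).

0249

Key hex bytes 78 d1 97 42 is exactly B = 4 bytes: K' = 78 d1 97 42.
K' ⊕ ipad = 4e e7 a1 74.  K' ⊕ opad = 24 8d cb 1e.
Inner input = (K'⊕ipad) ∥ m = 4e e7 a1 74 ∥ 63.
Inner hash: sum = 78+231+161+116+99 = 685 → 02 ad.
Outer input = (K'⊕opad) ∥ inner = 24 8d cb 1e ∥ 02 ad.
Outer hash (tag): sum = 36+141+203+30+2+173 = 585 → 02 49.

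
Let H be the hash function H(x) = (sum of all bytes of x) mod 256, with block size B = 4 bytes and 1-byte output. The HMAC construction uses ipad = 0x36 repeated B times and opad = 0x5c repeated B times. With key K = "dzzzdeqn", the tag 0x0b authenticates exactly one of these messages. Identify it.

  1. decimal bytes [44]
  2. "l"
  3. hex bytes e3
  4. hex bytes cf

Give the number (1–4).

Key "dzzzdeqn" = 64 7a 7a 7a 64 65 71 6e is 8 bytes > B = 4, so hash it first: H(key) = 7a, then zero-pad to 4 bytes: K' = 7a 00 00 00.
K' ⊕ ipad = 4c 36 36 36; K' ⊕ opad = 26 5c 5c 5c.
m1: inner = H(4c 36 36 36 2c) = 1a; tag = H(26 5c 5c 5c 1a) = 54
m2: inner = H(4c 36 36 36 6c) = 5a; tag = H(26 5c 5c 5c 5a) = 94
m3: inner = H(4c 36 36 36 e3) = d1; tag = H(26 5c 5c 5c d1) = 0b ← matches
m4: inner = H(4c 36 36 36 cf) = bd; tag = H(26 5c 5c 5c bd) = f7

3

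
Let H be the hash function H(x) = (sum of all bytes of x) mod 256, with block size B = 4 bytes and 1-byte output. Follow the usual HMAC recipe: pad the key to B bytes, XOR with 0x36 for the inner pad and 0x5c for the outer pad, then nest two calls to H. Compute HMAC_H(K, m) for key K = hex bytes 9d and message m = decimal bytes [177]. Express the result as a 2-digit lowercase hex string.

d3

Key hex bytes 9d is 1 byte ≤ B = 4; zero-pad to 4 bytes: K' = 9d 00 00 00.
K' ⊕ ipad = ab 36 36 36.  K' ⊕ opad = c1 5c 5c 5c.
Inner input = (K'⊕ipad) ∥ m = ab 36 36 36 ∥ b1.
Inner hash: sum = 171+54+54+54+177 = 510; mod 256 = 254 → fe.
Outer input = (K'⊕opad) ∥ inner = c1 5c 5c 5c ∥ fe.
Outer hash (tag): sum = 193+92+92+92+254 = 723; mod 256 = 211 → d3.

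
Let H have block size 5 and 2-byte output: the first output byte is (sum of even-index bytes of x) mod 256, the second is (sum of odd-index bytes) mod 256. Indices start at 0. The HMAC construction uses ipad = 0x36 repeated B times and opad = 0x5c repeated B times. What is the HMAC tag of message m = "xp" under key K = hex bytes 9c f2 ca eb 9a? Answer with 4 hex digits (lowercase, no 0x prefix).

3527

Key hex bytes 9c f2 ca eb 9a is exactly B = 5 bytes: K' = 9c f2 ca eb 9a.
K' ⊕ ipad = aa c4 fc dd ac.  K' ⊕ opad = c0 ae 96 b7 c6.
Inner input = (K'⊕ipad) ∥ m = aa c4 fc dd ac ∥ 78 70.
Inner hash: even-index sum = 706 mod 256 = 194; odd-index sum = 537 mod 256 = 25 → c2 19.
Outer input = (K'⊕opad) ∥ inner = c0 ae 96 b7 c6 ∥ c2 19.
Outer hash (tag): even-index sum = 565 mod 256 = 53; odd-index sum = 551 mod 256 = 39 → 35 27.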